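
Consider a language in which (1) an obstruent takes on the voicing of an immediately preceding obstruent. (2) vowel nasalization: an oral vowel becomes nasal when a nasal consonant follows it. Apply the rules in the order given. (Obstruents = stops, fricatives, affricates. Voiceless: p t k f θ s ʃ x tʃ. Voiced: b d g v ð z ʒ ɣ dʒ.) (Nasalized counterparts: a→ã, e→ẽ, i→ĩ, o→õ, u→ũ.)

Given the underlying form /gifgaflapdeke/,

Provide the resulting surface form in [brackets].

[gifkaflapteke]

Rule 1: /g/ after /f/ (voiceless) → [k]
Rule 1: /d/ after /p/ (voiceless) → [t]
After rule 1: gifkaflapteke
Rule 2: no segment meets the rule's conditions; no change.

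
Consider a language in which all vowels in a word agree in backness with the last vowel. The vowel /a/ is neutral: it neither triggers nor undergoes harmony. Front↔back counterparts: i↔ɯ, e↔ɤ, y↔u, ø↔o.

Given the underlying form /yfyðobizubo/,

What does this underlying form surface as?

/y/ harmonizes with /o/ ([+back]) → [u]
/y/ harmonizes with /o/ ([+back]) → [u]
/i/ harmonizes with /o/ ([+back]) → [ɯ]

[ufuðobɯzubo]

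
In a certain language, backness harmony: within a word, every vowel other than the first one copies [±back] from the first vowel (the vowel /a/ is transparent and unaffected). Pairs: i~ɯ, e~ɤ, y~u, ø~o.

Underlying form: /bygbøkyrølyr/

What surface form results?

no segment meets the rule's conditions; no change.

[bygbøkyrølyr]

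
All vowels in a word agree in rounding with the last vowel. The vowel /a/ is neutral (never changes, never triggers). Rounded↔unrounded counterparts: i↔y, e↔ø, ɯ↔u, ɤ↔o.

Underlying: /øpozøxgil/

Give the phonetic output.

/ø/ harmonizes with /i/ ([-round]) → [e]
/o/ harmonizes with /i/ ([-round]) → [ɤ]
/ø/ harmonizes with /i/ ([-round]) → [e]

[epɤzexgil]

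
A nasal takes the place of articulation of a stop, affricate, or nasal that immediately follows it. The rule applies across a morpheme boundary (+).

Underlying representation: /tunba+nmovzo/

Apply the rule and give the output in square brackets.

[tumba+mmovzo]

/n/ before /b/ (labial) → [m]
/n/ before /m/ (labial) → [m]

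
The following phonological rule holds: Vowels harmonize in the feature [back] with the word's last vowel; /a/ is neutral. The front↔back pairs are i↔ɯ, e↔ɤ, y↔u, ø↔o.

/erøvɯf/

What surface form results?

[ɤrovɯf]

/e/ harmonizes with /ɯ/ ([+back]) → [ɤ]
/ø/ harmonizes with /ɯ/ ([+back]) → [o]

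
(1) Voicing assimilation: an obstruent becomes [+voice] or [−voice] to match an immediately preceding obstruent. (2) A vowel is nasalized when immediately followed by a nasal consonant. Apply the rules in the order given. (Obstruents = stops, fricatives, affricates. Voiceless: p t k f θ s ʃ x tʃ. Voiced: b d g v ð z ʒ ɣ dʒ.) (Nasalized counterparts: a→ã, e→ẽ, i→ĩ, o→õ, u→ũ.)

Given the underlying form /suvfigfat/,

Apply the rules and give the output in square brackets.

Rule 1: /f/ after /v/ (voiced) → [v]
Rule 1: /f/ after /g/ (voiced) → [v]
After rule 1: suvvigvat
Rule 2: no segment meets the rule's conditions; no change.

[suvvigvat]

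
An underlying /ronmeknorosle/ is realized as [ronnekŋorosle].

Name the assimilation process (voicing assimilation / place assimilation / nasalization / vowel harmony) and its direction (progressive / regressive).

/m/→[n] /n/→[ŋ].
Each target copies a feature from the preceding segment, so the direction is progressive.

place assimilation, progressive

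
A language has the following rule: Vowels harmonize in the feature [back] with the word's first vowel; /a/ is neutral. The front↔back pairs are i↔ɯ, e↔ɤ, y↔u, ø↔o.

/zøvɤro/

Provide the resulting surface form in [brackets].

[zøverø]

/ɤ/ harmonizes with /ø/ ([-back]) → [e]
/o/ harmonizes with /ø/ ([-back]) → [ø]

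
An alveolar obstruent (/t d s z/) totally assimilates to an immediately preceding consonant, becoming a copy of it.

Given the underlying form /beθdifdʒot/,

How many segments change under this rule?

/d/ after /θ/ → [θ] (total assimilation)
1 segment changes.

1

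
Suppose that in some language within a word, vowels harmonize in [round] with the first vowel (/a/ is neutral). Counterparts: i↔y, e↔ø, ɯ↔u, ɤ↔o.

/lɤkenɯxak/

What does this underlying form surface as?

[lɤkenɯxak]

no segment meets the rule's conditions; no change.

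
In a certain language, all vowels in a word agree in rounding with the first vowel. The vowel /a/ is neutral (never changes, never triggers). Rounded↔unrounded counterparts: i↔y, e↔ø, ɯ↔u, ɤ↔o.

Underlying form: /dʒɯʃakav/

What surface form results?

no segment meets the rule's conditions; no change.

[dʒɯʃakav]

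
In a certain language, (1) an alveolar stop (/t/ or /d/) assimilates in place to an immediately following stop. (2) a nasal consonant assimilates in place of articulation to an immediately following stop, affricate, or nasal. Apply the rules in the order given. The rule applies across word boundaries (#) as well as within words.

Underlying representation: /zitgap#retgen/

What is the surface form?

Rule 1: /t/ before /g/ (velar) → [k]
Rule 1: /t/ before /g/ (velar) → [k]
After rule 1: zikgap#rekgen
Rule 2: no segment meets the rule's conditions; no change.

[zikgap#rekgen]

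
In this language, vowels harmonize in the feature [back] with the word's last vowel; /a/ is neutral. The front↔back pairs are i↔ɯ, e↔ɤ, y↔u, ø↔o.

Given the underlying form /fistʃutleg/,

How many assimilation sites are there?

/u/ harmonizes with /e/ ([-back]) → [y]
1 segment changes.

1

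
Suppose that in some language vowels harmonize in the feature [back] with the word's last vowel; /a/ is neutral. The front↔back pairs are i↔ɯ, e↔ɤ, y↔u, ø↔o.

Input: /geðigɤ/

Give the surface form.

/e/ harmonizes with /ɤ/ ([+back]) → [ɤ]
/i/ harmonizes with /ɤ/ ([+back]) → [ɯ]

[gɤðɯgɤ]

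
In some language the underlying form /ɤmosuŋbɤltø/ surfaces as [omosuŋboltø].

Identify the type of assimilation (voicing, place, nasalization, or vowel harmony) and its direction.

/ɤ/→[o] /ɤ/→[o].
Vowels agree with the last vowel, so the harmony is regressive.

vowel harmony, regressive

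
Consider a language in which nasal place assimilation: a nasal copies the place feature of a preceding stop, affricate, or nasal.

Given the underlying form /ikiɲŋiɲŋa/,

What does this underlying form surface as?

[ikiɲɲiɲɲa]

/ŋ/ after /ɲ/ (palatal) → [ɲ]
/ŋ/ after /ɲ/ (palatal) → [ɲ]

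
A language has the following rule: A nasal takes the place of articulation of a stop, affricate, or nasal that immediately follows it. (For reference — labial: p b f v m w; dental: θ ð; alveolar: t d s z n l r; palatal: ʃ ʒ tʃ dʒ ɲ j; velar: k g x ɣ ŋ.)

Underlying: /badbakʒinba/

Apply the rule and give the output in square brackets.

/n/ before /b/ (labial) → [m]

[badbakʒimba]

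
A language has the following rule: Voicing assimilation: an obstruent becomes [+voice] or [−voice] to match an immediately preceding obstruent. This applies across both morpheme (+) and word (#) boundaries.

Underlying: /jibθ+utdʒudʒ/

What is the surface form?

/θ/ after /b/ (voiced) → [ð]
/dʒ/ after /t/ (voiceless) → [tʃ]

[jibð+uttʃudʒ]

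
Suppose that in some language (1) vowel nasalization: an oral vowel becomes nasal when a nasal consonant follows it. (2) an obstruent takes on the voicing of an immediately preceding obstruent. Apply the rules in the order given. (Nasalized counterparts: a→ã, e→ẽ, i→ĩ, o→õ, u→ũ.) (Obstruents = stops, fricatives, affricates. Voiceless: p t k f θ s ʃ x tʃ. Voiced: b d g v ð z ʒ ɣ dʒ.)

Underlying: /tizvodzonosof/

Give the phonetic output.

Rule 1: /o/ before nasal /n/ → [õ]
After rule 1: tizvodzõnosof
Rule 2: no segment meets the rule's conditions; no change.

[tizvodzõnosof]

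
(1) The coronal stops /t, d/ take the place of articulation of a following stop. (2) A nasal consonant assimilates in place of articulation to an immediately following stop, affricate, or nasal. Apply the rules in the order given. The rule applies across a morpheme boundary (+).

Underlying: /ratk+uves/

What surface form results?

[rakk+uves]

Rule 1: /t/ before /k/ (velar) → [k]
After rule 1: rakk+uves
Rule 2: no segment meets the rule's conditions; no change.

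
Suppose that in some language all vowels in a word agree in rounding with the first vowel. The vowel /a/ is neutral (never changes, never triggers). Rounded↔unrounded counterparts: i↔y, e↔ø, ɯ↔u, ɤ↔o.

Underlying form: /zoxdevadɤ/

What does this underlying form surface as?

[zoxdøvado]

/e/ harmonizes with /o/ ([+round]) → [ø]
/ɤ/ harmonizes with /o/ ([+round]) → [o]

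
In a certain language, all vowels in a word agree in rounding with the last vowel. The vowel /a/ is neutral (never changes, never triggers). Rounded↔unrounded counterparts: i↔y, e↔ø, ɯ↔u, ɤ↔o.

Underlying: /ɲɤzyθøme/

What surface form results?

[ɲɤziθeme]

/y/ harmonizes with /e/ ([-round]) → [i]
/ø/ harmonizes with /e/ ([-round]) → [e]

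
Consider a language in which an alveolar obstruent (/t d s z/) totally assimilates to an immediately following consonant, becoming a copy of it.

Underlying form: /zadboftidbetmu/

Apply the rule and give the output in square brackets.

[zabboftibbemmu]

/d/ before /b/ → [b] (total assimilation)
/d/ before /b/ → [b] (total assimilation)
/t/ before /m/ → [m] (total assimilation)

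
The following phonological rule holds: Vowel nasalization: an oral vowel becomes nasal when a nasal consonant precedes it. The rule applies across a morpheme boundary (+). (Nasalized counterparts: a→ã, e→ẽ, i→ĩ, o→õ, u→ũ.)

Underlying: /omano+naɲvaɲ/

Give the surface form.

[omãnõ+nãɲvaɲ]

/a/ after nasal /m/ → [ã]
/o/ after nasal /n/ → [õ]
/a/ after nasal /n/ → [ã]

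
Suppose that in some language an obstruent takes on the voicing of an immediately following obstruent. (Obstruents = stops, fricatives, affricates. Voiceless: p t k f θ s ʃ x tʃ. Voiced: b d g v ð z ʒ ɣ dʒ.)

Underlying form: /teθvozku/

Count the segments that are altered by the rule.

2

/θ/ before /v/ (voiced) → [ð]
/z/ before /k/ (voiceless) → [s]
2 segments change.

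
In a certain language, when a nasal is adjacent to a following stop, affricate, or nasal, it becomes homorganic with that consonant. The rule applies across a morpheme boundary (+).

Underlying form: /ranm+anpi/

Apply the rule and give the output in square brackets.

/n/ before /m/ (labial) → [m]
/n/ before /p/ (labial) → [m]

[ramm+ampi]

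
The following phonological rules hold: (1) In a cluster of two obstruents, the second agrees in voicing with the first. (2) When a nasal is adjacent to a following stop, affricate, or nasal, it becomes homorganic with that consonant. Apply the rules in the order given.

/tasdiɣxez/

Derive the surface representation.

[tastiɣɣez]

Rule 1: /d/ after /s/ (voiceless) → [t]
Rule 1: /x/ after /ɣ/ (voiced) → [ɣ]
After rule 1: tastiɣɣez
Rule 2: no segment meets the rule's conditions; no change.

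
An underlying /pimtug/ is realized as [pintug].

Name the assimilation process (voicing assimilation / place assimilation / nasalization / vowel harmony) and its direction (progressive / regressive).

/m/→[n].
Each target copies a feature from the following segment, so the direction is regressive.

place assimilation, regressive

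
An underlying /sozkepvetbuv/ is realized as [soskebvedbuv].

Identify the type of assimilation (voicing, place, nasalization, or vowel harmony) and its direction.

/z/→[s] /p/→[b] /t/→[d].
Each target copies a feature from the following segment, so the direction is regressive.

voicing assimilation, regressive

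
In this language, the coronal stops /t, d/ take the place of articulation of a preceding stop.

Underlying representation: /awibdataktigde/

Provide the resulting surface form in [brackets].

/d/ after /b/ (labial) → [b]
/t/ after /k/ (velar) → [k]
/d/ after /g/ (velar) → [g]

[awibbatakkigge]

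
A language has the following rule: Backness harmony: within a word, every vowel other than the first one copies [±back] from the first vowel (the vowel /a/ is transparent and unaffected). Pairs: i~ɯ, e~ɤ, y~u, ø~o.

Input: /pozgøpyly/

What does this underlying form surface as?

[pozgopulu]

/ø/ harmonizes with /o/ ([+back]) → [o]
/y/ harmonizes with /o/ ([+back]) → [u]
/y/ harmonizes with /o/ ([+back]) → [u]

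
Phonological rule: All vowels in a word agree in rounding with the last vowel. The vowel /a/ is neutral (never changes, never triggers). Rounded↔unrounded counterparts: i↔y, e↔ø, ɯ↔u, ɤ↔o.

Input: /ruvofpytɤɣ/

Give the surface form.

/u/ harmonizes with /ɤ/ ([-round]) → [ɯ]
/o/ harmonizes with /ɤ/ ([-round]) → [ɤ]
/y/ harmonizes with /ɤ/ ([-round]) → [i]

[rɯvɤfpitɤɣ]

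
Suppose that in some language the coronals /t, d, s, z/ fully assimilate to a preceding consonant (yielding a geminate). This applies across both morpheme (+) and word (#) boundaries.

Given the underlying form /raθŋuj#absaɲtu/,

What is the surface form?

/s/ after /b/ → [b] (total assimilation)
/t/ after /ɲ/ → [ɲ] (total assimilation)

[raθŋuj#abbaɲɲu]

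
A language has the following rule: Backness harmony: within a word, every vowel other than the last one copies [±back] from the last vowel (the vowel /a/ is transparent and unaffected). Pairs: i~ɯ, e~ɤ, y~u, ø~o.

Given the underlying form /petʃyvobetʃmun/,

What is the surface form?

[pɤtʃuvobɤtʃmun]

/e/ harmonizes with /u/ ([+back]) → [ɤ]
/y/ harmonizes with /u/ ([+back]) → [u]
/e/ harmonizes with /u/ ([+back]) → [ɤ]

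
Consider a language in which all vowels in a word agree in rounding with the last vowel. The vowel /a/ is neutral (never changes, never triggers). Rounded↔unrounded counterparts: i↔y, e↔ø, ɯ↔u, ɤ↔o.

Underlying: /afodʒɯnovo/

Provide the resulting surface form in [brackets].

/ɯ/ harmonizes with /o/ ([+round]) → [u]

[afodʒunovo]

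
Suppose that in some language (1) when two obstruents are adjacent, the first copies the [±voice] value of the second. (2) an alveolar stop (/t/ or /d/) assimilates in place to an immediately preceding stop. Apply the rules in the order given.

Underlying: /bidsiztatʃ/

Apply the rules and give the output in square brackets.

[bitsistatʃ]

Rule 1: /d/ before /s/ (voiceless) → [t]
Rule 1: /z/ before /t/ (voiceless) → [s]
After rule 1: bitsistatʃ
Rule 2: no segment meets the rule's conditions; no change.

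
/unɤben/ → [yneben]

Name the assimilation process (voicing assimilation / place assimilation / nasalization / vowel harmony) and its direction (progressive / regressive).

/u/→[y] /ɤ/→[e].
Vowels agree with the last vowel, so the harmony is regressive.

vowel harmony, regressive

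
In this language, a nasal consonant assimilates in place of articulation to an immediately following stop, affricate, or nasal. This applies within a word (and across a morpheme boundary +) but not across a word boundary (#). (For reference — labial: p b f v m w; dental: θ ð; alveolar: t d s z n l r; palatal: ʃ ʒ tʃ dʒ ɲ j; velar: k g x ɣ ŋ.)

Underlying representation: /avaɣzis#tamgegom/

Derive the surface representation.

/m/ before /g/ (velar) → [ŋ]

[avaɣzis#taŋgegom]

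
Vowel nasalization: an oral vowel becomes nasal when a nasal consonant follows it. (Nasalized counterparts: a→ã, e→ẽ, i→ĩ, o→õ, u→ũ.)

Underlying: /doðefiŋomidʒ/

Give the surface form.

[doðefĩŋõmidʒ]

/i/ before nasal /ŋ/ → [ĩ]
/o/ before nasal /m/ → [õ]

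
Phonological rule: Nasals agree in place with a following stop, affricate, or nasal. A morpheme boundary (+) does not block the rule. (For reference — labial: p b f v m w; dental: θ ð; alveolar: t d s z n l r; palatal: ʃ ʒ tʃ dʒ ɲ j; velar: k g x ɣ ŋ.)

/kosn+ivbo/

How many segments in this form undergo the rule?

No segment meets the rule's conditions.

0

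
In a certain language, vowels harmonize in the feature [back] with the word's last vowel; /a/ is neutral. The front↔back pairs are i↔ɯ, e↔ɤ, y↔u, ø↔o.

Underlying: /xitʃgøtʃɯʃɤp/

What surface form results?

/i/ harmonizes with /ɤ/ ([+back]) → [ɯ]
/ø/ harmonizes with /ɤ/ ([+back]) → [o]

[xɯtʃgotʃɯʃɤp]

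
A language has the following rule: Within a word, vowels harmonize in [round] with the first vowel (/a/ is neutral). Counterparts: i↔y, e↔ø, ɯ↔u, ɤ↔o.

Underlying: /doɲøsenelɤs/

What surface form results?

[doɲøsønølos]

/e/ harmonizes with /o/ ([+round]) → [ø]
/e/ harmonizes with /o/ ([+round]) → [ø]
/ɤ/ harmonizes with /o/ ([+round]) → [o]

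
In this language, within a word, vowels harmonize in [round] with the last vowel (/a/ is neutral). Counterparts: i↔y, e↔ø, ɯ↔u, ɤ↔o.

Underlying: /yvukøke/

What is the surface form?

[ivɯkeke]

/y/ harmonizes with /e/ ([-round]) → [i]
/u/ harmonizes with /e/ ([-round]) → [ɯ]
/ø/ harmonizes with /e/ ([-round]) → [e]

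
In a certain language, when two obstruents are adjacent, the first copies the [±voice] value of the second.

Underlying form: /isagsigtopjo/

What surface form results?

/g/ before /s/ (voiceless) → [k]
/g/ before /t/ (voiceless) → [k]

[isaksiktopjo]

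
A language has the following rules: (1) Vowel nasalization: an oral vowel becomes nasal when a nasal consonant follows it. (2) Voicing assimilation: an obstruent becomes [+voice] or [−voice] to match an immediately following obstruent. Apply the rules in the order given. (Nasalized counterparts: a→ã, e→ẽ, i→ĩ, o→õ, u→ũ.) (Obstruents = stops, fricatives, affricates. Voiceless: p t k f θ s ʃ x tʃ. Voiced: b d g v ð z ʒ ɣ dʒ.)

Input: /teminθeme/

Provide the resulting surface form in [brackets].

Rule 1: /e/ before nasal /m/ → [ẽ]
Rule 1: /i/ before nasal /n/ → [ĩ]
Rule 1: /e/ before nasal /m/ → [ẽ]
After rule 1: tẽmĩnθẽme
Rule 2: no segment meets the rule's conditions; no change.

[tẽmĩnθẽme]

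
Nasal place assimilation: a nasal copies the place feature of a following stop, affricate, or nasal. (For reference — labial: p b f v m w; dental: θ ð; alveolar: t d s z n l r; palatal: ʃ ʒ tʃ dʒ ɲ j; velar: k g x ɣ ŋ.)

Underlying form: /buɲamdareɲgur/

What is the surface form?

[buɲandareŋgur]

/m/ before /d/ (alveolar) → [n]
/ɲ/ before /g/ (velar) → [ŋ]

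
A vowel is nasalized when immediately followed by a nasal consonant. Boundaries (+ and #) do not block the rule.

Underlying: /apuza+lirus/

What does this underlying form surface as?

[apuza+lirus]

no segment meets the rule's conditions; no change.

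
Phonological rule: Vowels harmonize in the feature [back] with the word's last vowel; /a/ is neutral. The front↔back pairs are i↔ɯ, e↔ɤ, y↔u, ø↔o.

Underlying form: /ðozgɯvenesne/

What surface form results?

/o/ harmonizes with /e/ ([-back]) → [ø]
/ɯ/ harmonizes with /e/ ([-back]) → [i]

[ðøzgivenesne]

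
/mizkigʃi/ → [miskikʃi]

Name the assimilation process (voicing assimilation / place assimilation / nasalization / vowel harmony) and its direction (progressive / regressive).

/z/→[s] /g/→[k].
Each target copies a feature from the following segment, so the direction is regressive.

voicing assimilation, regressive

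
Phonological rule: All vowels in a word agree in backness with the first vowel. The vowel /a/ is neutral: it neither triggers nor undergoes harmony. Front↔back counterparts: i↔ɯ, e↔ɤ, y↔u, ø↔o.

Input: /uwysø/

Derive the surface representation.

[uwuso]

/y/ harmonizes with /u/ ([+back]) → [u]
/ø/ harmonizes with /u/ ([+back]) → [o]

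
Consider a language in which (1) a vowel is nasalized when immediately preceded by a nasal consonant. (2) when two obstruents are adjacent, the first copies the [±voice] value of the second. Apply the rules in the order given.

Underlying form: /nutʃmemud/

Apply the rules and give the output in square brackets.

Rule 1: /u/ after nasal /n/ → [ũ]
Rule 1: /e/ after nasal /m/ → [ẽ]
Rule 1: /u/ after nasal /m/ → [ũ]
After rule 1: nũtʃmẽmũd
Rule 2: no segment meets the rule's conditions; no change.

[nũtʃmẽmũd]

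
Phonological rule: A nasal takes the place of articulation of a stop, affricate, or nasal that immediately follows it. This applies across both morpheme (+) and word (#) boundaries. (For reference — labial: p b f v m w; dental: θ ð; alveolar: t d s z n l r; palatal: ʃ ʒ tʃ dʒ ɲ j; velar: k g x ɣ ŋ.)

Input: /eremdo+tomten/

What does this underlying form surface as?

[erendo+tonten]

/m/ before /d/ (alveolar) → [n]
/m/ before /t/ (alveolar) → [n]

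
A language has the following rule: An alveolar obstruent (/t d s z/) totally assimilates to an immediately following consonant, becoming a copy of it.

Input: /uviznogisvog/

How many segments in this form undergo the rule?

/z/ before /n/ → [n] (total assimilation)
/s/ before /v/ → [v] (total assimilation)
2 segments change.

2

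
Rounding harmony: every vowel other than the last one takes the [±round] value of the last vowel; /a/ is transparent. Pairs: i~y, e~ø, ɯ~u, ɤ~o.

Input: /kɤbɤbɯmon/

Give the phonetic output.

[kobobumon]

/ɤ/ harmonizes with /o/ ([+round]) → [o]
/ɤ/ harmonizes with /o/ ([+round]) → [o]
/ɯ/ harmonizes with /o/ ([+round]) → [u]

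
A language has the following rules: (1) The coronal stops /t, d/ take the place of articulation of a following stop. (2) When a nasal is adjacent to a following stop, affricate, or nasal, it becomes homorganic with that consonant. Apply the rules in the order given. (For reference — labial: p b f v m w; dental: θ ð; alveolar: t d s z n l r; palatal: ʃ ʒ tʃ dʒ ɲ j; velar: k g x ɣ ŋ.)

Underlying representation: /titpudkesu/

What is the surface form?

[tippugkesu]

Rule 1: /t/ before /p/ (labial) → [p]
Rule 1: /d/ before /k/ (velar) → [g]
After rule 1: tippugkesu
Rule 2: no segment meets the rule's conditions; no change.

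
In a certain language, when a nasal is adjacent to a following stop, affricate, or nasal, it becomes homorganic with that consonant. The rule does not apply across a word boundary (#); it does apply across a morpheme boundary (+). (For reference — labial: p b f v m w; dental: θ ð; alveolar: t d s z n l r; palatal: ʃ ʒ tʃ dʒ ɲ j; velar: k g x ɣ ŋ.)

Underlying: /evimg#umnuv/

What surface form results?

/m/ before /g/ (velar) → [ŋ]
/m/ before /n/ (alveolar) → [n]

[eviŋg#unnuv]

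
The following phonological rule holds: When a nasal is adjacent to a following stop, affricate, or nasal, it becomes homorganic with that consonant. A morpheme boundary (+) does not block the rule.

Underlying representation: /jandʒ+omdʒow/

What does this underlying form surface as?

/n/ before /dʒ/ (palatal) → [ɲ]
/m/ before /dʒ/ (palatal) → [ɲ]

[jaɲdʒ+oɲdʒow]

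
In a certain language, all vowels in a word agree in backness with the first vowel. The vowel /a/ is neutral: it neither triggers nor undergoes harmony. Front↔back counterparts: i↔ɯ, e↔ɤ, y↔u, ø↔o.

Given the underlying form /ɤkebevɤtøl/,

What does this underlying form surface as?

[ɤkɤbɤvɤtol]

/e/ harmonizes with /ɤ/ ([+back]) → [ɤ]
/e/ harmonizes with /ɤ/ ([+back]) → [ɤ]
/ø/ harmonizes with /ɤ/ ([+back]) → [o]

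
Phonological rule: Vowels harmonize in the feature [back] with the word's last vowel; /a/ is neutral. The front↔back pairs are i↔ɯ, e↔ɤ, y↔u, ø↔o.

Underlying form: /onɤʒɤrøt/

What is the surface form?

[øneʒerøt]

/o/ harmonizes with /ø/ ([-back]) → [ø]
/ɤ/ harmonizes with /ø/ ([-back]) → [e]
/ɤ/ harmonizes with /ø/ ([-back]) → [e]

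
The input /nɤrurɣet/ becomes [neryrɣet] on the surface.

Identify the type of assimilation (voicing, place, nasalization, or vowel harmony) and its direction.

/ɤ/→[e] /u/→[y].
Vowels agree with the last vowel, so the harmony is regressive.

vowel harmony, regressive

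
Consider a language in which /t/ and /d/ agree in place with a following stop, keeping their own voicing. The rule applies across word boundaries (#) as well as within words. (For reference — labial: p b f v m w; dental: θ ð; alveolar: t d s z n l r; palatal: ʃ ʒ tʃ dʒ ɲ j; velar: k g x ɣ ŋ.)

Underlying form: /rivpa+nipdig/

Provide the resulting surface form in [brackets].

[rivpa+nipdig]

no segment meets the rule's conditions; no change.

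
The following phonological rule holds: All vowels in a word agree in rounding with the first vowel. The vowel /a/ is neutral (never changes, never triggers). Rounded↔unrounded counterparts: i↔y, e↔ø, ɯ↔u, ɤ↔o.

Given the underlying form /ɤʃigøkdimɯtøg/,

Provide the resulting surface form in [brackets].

[ɤʃigekdimɯteg]

/ø/ harmonizes with /ɤ/ ([-round]) → [e]
/ø/ harmonizes with /ɤ/ ([-round]) → [e]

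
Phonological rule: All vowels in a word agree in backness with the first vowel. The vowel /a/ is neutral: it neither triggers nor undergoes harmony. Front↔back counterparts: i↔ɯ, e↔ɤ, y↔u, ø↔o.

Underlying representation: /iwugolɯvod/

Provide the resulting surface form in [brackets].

[iwygølivød]

/u/ harmonizes with /i/ ([-back]) → [y]
/o/ harmonizes with /i/ ([-back]) → [ø]
/ɯ/ harmonizes with /i/ ([-back]) → [i]
/o/ harmonizes with /i/ ([-back]) → [ø]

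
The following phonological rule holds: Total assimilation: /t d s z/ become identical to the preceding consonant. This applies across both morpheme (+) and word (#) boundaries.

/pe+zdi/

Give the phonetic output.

[pe+zzi]

/d/ after /z/ → [z] (total assimilation)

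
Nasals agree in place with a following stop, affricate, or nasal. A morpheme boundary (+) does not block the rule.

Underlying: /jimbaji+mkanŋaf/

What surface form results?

/m/ before /k/ (velar) → [ŋ]
/n/ before /ŋ/ (velar) → [ŋ]

[jimbaji+ŋkaŋŋaf]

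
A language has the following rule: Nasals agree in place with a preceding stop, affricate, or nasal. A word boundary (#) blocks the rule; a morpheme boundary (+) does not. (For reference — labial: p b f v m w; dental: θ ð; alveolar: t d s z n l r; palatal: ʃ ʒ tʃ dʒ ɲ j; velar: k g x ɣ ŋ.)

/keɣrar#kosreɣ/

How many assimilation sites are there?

No segment meets the rule's conditions.

0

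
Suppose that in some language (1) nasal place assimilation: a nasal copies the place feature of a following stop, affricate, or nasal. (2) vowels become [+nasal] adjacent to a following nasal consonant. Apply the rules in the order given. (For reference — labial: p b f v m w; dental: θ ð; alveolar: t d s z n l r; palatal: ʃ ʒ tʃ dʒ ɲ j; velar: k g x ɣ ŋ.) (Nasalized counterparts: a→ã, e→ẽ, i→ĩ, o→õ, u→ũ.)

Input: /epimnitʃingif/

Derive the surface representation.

Rule 1: /m/ before /n/ (alveolar) → [n]
Rule 1: /n/ before /g/ (velar) → [ŋ]
After rule 1: epinnitʃiŋgif
Rule 2: /i/ before nasal /n/ → [ĩ]
Rule 2: /i/ before nasal /ŋ/ → [ĩ]

[epĩnnitʃĩŋgif]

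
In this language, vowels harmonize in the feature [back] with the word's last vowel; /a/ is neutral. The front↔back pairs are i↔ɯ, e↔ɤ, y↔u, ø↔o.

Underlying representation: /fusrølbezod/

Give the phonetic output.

[fusrolbɤzod]

/ø/ harmonizes with /o/ ([+back]) → [o]
/e/ harmonizes with /o/ ([+back]) → [ɤ]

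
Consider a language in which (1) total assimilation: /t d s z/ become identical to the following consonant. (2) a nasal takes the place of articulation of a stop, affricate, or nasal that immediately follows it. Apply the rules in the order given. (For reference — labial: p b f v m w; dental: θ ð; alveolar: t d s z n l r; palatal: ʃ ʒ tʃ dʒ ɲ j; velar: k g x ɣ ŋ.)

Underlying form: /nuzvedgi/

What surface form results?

Rule 1: /z/ before /v/ → [v] (total assimilation)
Rule 1: /d/ before /g/ → [g] (total assimilation)
After rule 1: nuvveggi
Rule 2: no segment meets the rule's conditions; no change.

[nuvveggi]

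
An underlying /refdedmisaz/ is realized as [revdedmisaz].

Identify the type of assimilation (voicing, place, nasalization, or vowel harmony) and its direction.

/f/→[v].
Each target copies a feature from the following segment, so the direction is regressive.

voicing assimilation, regressive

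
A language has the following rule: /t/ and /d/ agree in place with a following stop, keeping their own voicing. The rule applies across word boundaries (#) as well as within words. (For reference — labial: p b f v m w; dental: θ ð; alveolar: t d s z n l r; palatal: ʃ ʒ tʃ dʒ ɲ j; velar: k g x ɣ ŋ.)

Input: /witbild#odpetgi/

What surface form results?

/t/ before /b/ (labial) → [p]
/d/ before /p/ (labial) → [b]
/t/ before /g/ (velar) → [k]

[wipbild#obpekgi]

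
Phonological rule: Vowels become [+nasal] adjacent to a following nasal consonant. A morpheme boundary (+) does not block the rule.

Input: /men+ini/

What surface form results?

[mẽn+ĩni]

/e/ before nasal /n/ → [ẽ]
/i/ before nasal /n/ → [ĩ]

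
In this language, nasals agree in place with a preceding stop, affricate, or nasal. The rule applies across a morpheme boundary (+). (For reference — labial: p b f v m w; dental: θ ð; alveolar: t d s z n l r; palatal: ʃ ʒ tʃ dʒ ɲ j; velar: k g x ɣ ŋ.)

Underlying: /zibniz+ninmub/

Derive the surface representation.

/n/ after /b/ (labial) → [m]
/m/ after /n/ (alveolar) → [n]

[zibmiz+ninnub]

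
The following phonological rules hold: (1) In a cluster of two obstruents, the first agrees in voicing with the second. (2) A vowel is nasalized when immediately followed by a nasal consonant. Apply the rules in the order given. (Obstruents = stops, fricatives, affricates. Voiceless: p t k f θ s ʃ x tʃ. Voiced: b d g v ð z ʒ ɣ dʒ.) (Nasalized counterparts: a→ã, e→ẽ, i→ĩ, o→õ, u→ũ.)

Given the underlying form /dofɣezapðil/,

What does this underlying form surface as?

[dovɣezabðil]

Rule 1: /f/ before /ɣ/ (voiced) → [v]
Rule 1: /p/ before /ð/ (voiced) → [b]
After rule 1: dovɣezabðil
Rule 2: no segment meets the rule's conditions; no change.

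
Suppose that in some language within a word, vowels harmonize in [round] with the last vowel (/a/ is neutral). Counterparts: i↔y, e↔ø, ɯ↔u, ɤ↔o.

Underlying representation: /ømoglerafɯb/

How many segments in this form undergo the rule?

/ø/ harmonizes with /ɯ/ ([-round]) → [e]
/o/ harmonizes with /ɯ/ ([-round]) → [ɤ]
2 segments change.

2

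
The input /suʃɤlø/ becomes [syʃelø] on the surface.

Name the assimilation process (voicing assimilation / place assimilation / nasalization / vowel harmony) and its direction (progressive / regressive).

vowel harmony, regressive

/u/→[y] /ɤ/→[e].
Vowels agree with the last vowel, so the harmony is regressive.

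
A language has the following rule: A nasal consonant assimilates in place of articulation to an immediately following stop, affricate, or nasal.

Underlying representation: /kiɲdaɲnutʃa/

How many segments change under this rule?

/ɲ/ before /d/ (alveolar) → [n]
/ɲ/ before /n/ (alveolar) → [n]
2 segments change.

2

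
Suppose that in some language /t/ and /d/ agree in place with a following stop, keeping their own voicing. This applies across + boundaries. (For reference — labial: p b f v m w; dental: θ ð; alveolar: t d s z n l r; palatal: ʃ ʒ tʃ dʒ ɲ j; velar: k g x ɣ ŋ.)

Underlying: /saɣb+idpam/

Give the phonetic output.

[saɣb+ibpam]

/d/ before /p/ (labial) → [b]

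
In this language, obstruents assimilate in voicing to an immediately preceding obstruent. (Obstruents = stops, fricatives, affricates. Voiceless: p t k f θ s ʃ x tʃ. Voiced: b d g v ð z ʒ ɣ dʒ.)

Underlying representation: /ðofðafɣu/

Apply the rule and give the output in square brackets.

[ðofθafxu]

/ð/ after /f/ (voiceless) → [θ]
/ɣ/ after /f/ (voiceless) → [x]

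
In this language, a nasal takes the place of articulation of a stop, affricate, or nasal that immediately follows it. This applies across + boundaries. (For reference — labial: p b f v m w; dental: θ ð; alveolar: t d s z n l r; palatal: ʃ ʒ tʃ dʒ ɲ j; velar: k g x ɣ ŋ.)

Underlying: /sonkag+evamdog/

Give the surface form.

/n/ before /k/ (velar) → [ŋ]
/m/ before /d/ (alveolar) → [n]

[soŋkag+evandog]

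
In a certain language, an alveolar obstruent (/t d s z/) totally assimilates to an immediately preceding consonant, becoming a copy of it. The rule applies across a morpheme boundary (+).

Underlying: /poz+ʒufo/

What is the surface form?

[poz+ʒufo]

no segment meets the rule's conditions; no change.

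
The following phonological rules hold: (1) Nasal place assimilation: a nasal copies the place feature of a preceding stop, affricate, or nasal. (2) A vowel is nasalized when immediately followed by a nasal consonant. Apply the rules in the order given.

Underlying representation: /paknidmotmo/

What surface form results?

Rule 1: /n/ after /k/ (velar) → [ŋ]
Rule 1: /m/ after /d/ (alveolar) → [n]
Rule 1: /m/ after /t/ (alveolar) → [n]
After rule 1: pakŋidnotno
Rule 2: no segment meets the rule's conditions; no change.

[pakŋidnotno]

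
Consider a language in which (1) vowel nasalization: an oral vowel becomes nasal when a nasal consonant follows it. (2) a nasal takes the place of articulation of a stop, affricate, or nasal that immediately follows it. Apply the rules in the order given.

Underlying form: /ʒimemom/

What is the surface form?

Rule 1: /i/ before nasal /m/ → [ĩ]
Rule 1: /e/ before nasal /m/ → [ẽ]
Rule 1: /o/ before nasal /m/ → [õ]
After rule 1: ʒĩmẽmõm
Rule 2: no segment meets the rule's conditions; no change.

[ʒĩmẽmõm]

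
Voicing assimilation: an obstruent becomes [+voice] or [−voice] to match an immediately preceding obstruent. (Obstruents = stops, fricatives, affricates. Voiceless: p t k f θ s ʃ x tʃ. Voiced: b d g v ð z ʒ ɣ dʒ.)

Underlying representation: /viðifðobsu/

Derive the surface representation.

/ð/ after /f/ (voiceless) → [θ]
/s/ after /b/ (voiced) → [z]

[viðifθobzu]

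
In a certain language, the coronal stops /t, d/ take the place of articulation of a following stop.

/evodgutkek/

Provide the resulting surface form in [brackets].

/d/ before /g/ (velar) → [g]
/t/ before /k/ (velar) → [k]

[evoggukkek]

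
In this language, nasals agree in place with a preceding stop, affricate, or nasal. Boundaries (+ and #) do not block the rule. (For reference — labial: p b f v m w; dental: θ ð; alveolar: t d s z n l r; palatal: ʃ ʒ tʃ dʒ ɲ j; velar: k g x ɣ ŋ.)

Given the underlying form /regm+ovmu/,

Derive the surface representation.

/m/ after /g/ (velar) → [ŋ]

[regŋ+ovmu]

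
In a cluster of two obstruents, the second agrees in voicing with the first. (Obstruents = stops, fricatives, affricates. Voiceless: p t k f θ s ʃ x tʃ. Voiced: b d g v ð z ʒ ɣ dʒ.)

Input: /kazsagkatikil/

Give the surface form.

[kazzaggatikil]

/s/ after /z/ (voiced) → [z]
/k/ after /g/ (voiced) → [g]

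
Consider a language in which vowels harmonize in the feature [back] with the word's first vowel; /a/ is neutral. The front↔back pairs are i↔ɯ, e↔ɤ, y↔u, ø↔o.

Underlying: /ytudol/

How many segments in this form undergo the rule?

2

/u/ harmonizes with /y/ ([-back]) → [y]
/o/ harmonizes with /y/ ([-back]) → [ø]
2 segments change.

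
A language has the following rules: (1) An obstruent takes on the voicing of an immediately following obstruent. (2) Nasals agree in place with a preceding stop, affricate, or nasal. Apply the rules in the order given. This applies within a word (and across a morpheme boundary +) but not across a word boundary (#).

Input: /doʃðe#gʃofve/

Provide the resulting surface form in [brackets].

Rule 1: /ʃ/ before /ð/ (voiced) → [ʒ]
Rule 1: /g/ before /ʃ/ (voiceless) → [k]
Rule 1: /f/ before /v/ (voiced) → [v]
After rule 1: doʒðe#kʃovve
Rule 2: no segment meets the rule's conditions; no change.

[doʒðe#kʃovve]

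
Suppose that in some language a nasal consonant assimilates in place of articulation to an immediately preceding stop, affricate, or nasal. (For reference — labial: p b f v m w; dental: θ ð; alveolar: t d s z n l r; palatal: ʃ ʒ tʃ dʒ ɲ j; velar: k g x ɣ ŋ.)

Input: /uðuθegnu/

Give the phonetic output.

[uðuθegŋu]

/n/ after /g/ (velar) → [ŋ]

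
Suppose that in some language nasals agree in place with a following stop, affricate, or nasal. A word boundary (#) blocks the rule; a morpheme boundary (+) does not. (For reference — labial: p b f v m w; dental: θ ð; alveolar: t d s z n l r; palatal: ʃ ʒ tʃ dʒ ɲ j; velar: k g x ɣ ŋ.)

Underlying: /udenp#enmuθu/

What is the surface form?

[udemp#emmuθu]

/n/ before /p/ (labial) → [m]
/n/ before /m/ (labial) → [m]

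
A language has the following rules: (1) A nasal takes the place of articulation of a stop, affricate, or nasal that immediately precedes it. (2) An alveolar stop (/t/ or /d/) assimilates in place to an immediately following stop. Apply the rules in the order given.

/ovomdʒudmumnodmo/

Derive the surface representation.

Rule 1: /m/ after /d/ (alveolar) → [n]
Rule 1: /n/ after /m/ (labial) → [m]
Rule 1: /m/ after /d/ (alveolar) → [n]
After rule 1: ovomdʒudnummodno
Rule 2: no segment meets the rule's conditions; no change.

[ovomdʒudnummodno]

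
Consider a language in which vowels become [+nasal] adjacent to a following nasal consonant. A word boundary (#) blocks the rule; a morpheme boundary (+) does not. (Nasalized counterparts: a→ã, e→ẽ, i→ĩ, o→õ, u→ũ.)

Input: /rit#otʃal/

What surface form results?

no segment meets the rule's conditions; no change.

[rit#otʃal]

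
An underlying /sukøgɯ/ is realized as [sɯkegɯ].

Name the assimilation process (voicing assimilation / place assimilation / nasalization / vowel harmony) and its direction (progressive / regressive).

vowel harmony, regressive

/u/→[ɯ] /ø/→[e].
Vowels agree with the last vowel, so the harmony is regressive.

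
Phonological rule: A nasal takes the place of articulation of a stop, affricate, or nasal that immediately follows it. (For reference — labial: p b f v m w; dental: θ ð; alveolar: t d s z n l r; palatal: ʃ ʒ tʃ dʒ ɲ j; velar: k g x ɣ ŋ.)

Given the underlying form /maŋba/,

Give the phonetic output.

[mamba]

/ŋ/ before /b/ (labial) → [m]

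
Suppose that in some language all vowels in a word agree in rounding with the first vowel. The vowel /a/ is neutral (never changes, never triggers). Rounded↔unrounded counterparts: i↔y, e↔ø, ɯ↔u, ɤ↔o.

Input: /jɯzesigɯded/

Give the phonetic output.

[jɯzesigɯded]

no segment meets the rule's conditions; no change.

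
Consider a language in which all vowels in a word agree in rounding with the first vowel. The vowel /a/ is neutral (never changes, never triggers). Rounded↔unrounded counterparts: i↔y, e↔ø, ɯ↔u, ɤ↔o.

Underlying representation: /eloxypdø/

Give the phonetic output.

[elɤxipde]

/o/ harmonizes with /e/ ([-round]) → [ɤ]
/y/ harmonizes with /e/ ([-round]) → [i]
/ø/ harmonizes with /e/ ([-round]) → [e]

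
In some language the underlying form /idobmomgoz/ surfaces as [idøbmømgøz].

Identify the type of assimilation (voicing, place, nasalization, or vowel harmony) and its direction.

vowel harmony, progressive

/o/→[ø] /o/→[ø] /o/→[ø].
Vowels agree with the first vowel, so the harmony is progressive.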